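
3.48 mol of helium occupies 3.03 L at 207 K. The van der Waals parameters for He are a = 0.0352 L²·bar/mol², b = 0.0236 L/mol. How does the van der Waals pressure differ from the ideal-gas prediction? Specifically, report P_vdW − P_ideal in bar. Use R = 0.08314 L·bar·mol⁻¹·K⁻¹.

Ideal: P_ideal = nRT/V = (3.48)(0.08314)(207)/3.03 = 19.7659 bar
vdW: P = nRT/(V − nb) − a n²/V² = 59.8907/2.94787 − 0.426286/9.18090 = 20.3166 − 0.0464318 = 20.2702 bar
ΔP = 20.2702 − 19.7659 = 0.504 bar

ΔP ≈ 0.504 bar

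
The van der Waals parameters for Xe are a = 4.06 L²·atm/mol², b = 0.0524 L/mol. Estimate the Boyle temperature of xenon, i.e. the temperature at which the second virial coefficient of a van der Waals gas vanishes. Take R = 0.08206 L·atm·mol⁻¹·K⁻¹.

T_B ≈ 944.2 K

For a van der Waals gas the second virial coefficient B₂ = b − a/(RT) vanishes at T_B = a/(Rb).
T_B = 4.06/(0.08206×0.0524) = 4.06/0.0042999 = 944.2 K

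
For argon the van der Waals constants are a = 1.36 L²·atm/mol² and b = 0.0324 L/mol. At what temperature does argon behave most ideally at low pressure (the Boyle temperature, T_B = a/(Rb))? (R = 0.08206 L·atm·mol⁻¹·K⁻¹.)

T_B ≈ 511.5 K

For a van der Waals gas the second virial coefficient B₂ = b − a/(RT) vanishes at T_B = a/(Rb).
T_B = 1.36/(0.08206×0.0324) = 1.36/0.0026587 = 511.5 K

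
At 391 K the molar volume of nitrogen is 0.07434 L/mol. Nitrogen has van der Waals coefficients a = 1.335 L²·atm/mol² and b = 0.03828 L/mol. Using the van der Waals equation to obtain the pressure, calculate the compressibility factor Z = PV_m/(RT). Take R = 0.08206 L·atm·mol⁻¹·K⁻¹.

P = RT/(V_m − b) − a/V_m² = (0.08206)(391)/(0.07434 − 0.03828) − 1.335/(0.07434)²
  = 32.085/0.036060 − 241.57 = 889.77 − 241.57 = 648.20 atm
Z = PV_m/(RT) = (648.20)(0.07434)/((0.08206)(391)) = 48.187/32.085 = 1.502

Z ≈ 1.502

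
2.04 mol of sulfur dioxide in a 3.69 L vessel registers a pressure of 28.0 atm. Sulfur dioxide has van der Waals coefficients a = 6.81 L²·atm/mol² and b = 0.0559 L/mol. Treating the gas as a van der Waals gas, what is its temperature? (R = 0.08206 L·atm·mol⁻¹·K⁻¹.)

T ≈ 642.6 K

T = (P + a n²/V²)(V − nb)/(nR)
P + a n²/V² = 28.0 + (6.81)(2.04)²/(3.69)² = 30.081 atm
V − nb = 3.69 − (2.04)(0.0559) = 3.5760 L
T = (30.081)(3.5760)/((2.04)(0.08206)) = 642.6 K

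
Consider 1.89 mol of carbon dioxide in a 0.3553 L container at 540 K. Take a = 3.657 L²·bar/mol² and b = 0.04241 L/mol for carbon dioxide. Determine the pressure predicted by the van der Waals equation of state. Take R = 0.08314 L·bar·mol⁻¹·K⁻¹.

P = nRT/(V − nb) − a n²/V²
nRT/(V − nb) = (1.89)(0.08314)(540)/(0.3553 − 1.89×0.04241) = 84.853/0.27515 = 308.39 bar
a n²/V² = (3.657)(1.89)²/(0.3553)² = 103.48 bar
P = 308.39 − 103.48 = 204.9 bar

P ≈ 204.9 bar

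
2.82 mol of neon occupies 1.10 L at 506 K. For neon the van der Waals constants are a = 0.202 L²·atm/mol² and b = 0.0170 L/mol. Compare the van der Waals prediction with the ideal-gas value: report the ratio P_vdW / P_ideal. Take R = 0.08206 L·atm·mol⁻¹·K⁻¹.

P_vdW / P_ideal ≈ 1.033

Ideal: P_ideal = nRT/V = (2.82)(0.08206)(506)/1.10 = 106.448 atm
vdW: P = nRT/(V − nb) − a n²/V² = 117.093/1.05206 − 1.60638/1.21000 = 111.299 − 1.32759 = 109.971 atm
Ratio = 109.971/106.448 = 1.033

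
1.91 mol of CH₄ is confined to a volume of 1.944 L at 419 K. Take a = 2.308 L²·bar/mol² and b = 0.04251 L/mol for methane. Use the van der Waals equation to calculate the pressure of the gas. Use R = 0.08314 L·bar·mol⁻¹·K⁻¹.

P ≈ 33.49 bar

P = nRT/(V − nb) − a n²/V²
nRT/(V − nb) = (1.91)(0.08314)(419)/(1.944 − 1.91×0.04251) = 66.536/1.8628 = 35.718 bar
a n²/V² = (2.308)(1.91)²/(1.944)² = 2.2280 bar
P = 35.718 − 2.2280 = 33.49 bar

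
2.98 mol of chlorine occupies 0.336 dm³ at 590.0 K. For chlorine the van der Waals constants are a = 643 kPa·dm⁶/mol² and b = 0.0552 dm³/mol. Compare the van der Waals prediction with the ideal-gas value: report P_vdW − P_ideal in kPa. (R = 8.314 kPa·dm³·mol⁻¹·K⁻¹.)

ΔP ≈ -8851 kPa

Ideal: P_ideal = nRT/V = (2.98)(8.314)(590.0)/0.336 = 43505.0 kPa
vdW: P = nRT/(V − nb) − a n²/V² = 14617.7/0.171504 − 5710.10/0.112896 = 85232.4 − 50578.4 = 34654.0 kPa
ΔP = 34654.0 − 43505.0 = -8851 kPa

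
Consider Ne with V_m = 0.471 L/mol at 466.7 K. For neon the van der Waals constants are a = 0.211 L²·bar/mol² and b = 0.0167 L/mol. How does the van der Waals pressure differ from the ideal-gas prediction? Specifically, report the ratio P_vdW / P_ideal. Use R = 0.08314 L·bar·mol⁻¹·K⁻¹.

Ideal: P_ideal = RT/V_m = (0.08314)(466.7)/0.471 = 82.3810 bar
vdW: P = RT/(V_m − b) − a/V_m² = 38.8014/0.454300 − 0.211/0.221841 = 85.4092 − 0.951132 = 84.4581 bar
Ratio = 84.4581/82.3810 = 1.025

P_vdW / P_ideal ≈ 1.025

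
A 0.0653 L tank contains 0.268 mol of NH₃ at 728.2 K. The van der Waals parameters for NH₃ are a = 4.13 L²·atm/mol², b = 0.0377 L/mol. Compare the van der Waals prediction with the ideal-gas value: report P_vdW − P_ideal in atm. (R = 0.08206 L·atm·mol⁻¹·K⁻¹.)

ΔP ≈ -24.67 atm

Ideal: P_ideal = nRT/V = (0.268)(0.08206)(728.2)/0.0653 = 245.247 atm
vdW: P = nRT/(V − nb) − a n²/V² = 16.0146/0.0551964 − 0.296633/0.00426409 = 290.138 − 69.5654 = 220.573 atm
ΔP = 220.573 − 245.247 = -24.67 atm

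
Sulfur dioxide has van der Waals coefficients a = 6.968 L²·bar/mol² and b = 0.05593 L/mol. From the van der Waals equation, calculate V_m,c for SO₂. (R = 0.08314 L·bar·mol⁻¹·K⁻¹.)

For a van der Waals gas, V_m,c = 3b.
V_m,c = 3×0.05593 = 0.1678 L/mol

V_m,c ≈ 0.1678 L/mol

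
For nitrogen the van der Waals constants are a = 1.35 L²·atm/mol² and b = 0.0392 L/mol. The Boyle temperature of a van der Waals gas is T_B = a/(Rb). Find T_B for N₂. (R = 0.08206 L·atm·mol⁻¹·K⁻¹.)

T_B ≈ 419.7 K

For a van der Waals gas the second virial coefficient B₂ = b − a/(RT) vanishes at T_B = a/(Rb).
T_B = 1.35/(0.08206×0.0392) = 1.35/0.0032168 = 419.7 K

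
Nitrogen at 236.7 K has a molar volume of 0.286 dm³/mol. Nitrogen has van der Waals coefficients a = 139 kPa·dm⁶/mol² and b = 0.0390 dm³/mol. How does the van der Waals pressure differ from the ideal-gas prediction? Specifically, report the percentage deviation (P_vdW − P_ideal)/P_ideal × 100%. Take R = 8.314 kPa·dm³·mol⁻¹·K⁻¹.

Ideal: P_ideal = RT/V_m = (8.314)(236.7)/0.286 = 6880.85 kPa
vdW: P = RT/(V_m − b) − a/V_m² = 1967.92/0.247000 − 139/0.0817960 = 7967.29 − 1699.35 = 6267.94 kPa
% deviation = (6267.94 − 6880.85)/6880.85 × 100% = -8.91%

-8.91 %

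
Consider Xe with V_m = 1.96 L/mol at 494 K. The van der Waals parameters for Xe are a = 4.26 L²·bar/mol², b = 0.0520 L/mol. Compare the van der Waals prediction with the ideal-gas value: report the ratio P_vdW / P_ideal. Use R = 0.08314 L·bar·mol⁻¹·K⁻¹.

P_vdW / P_ideal ≈ 0.9743

Ideal: P_ideal = RT/V_m = (0.08314)(494)/1.96 = 20.9547 bar
vdW: P = RT/(V_m − b) − a/V_m² = 41.0712/1.90800 − 4.26/3.84160 = 21.5258 − 1.10891 = 20.4169 bar
Ratio = 20.4169/20.9547 = 0.9743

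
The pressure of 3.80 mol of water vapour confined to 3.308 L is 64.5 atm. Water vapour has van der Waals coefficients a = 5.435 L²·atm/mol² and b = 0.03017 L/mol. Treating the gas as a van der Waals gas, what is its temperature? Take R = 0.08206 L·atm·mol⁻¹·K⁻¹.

T ≈ 734.0 K

T = (P + a n²/V²)(V − nb)/(nR)
P + a n²/V² = 64.5 + (5.435)(3.80)²/(3.308)² = 71.672 atm
V − nb = 3.308 − (3.80)(0.03017) = 3.1934 L
T = (71.672)(3.1934)/((3.80)(0.08206)) = 734.0 K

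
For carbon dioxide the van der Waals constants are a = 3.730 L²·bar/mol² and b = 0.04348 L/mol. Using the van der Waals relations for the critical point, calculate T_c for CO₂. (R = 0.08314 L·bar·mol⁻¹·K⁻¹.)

For a van der Waals gas, T_c = 8a/(27Rb).
T_c = 8×3.730/(27×0.08314×0.04348) = 29.840/0.097603 = 305.7 K

T_c ≈ 305.7 K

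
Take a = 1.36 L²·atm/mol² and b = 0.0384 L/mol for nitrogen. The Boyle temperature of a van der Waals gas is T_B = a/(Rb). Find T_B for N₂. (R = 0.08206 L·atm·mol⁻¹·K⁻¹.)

T_B ≈ 431.6 K

For a van der Waals gas the second virial coefficient B₂ = b − a/(RT) vanishes at T_B = a/(Rb).
T_B = 1.36/(0.08206×0.0384) = 1.36/0.0031511 = 431.6 K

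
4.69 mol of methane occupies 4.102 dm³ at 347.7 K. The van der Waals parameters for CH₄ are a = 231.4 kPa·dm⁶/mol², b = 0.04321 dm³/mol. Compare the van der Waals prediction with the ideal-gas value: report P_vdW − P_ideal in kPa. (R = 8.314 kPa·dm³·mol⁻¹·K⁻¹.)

ΔP ≈ -130.7 kPa

Ideal: P_ideal = nRT/V = (4.69)(8.314)(347.7)/4.102 = 3305.16 kPa
vdW: P = nRT/(V − nb) − a n²/V² = 13557.7/3.89935 − 5089.90/16.8264 = 3476.91 − 302.495 = 3174.42 kPa
ΔP = 3174.42 − 3305.16 = -130.7 kPa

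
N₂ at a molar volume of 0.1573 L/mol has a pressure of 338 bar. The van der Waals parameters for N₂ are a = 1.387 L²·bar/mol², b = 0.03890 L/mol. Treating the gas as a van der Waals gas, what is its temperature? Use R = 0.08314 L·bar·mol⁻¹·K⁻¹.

T ≈ 561.2 K

T = (P + a/V_m²)(V_m − b)/R
P + a/V_m² = 338 + 1.387/(0.1573)² = 394.06 bar
V_m − b = 0.1573 − 0.03890 = 0.11840 L/mol
T = (394.06)(0.11840)/0.08314 = 561.2 K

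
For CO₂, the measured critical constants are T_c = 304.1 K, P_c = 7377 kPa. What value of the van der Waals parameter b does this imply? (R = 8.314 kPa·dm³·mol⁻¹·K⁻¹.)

From T_c = 8a/(27Rb) and P_c = a/(27b²): b = R T_c/(8 P_c).
b = (8.314)(304.1)/(8×7377) = 2528.3/59016 = 0.04284 dm³/mol

b ≈ 0.04284 dm³/mol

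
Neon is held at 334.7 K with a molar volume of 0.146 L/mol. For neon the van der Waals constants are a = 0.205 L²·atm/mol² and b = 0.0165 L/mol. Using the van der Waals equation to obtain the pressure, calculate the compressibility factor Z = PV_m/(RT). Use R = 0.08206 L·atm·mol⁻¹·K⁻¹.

Z ≈ 1.076

P = RT/(V_m − b) − a/V_m² = (0.08206)(334.7)/(0.146 − 0.0165) − 0.205/(0.146)²
  = 27.465/0.12950 − 9.6172 = 212.08 − 9.6172 = 202.46 atm
Z = PV_m/(RT) = (202.46)(0.146)/((0.08206)(334.7)) = 29.559/27.465 = 1.076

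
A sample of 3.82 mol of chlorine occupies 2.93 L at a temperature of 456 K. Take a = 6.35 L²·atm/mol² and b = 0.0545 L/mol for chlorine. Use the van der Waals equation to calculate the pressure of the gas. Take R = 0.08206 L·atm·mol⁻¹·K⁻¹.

P ≈ 41.72 atm

P = nRT/(V − nb) − a n²/V²
nRT/(V − nb) = (3.82)(0.08206)(456)/(2.93 − 3.82×0.0545) = 142.94/2.7218 = 52.517 atm
a n²/V² = (6.35)(3.82)²/(2.93)² = 10.794 atm
P = 52.517 − 10.794 = 41.72 atm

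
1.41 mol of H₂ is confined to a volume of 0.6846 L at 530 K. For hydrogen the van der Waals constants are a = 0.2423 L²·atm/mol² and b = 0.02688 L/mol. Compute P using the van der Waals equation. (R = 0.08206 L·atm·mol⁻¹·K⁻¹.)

P = nRT/(V − nb) − a n²/V²
nRT/(V − nb) = (1.41)(0.08206)(530)/(0.6846 − 1.41×0.02688) = 61.323/0.64670 = 94.824 atm
a n²/V² = (0.2423)(1.41)²/(0.6846)² = 1.0278 atm
P = 94.824 − 1.0278 = 93.80 atm

P ≈ 93.80 atm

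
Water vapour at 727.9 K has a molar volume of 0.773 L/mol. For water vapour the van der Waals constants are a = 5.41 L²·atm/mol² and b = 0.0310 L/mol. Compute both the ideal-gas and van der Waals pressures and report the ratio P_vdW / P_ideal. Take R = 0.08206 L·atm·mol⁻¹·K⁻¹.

Ideal: P_ideal = RT/V_m = (0.08206)(727.9)/0.773 = 77.2723 atm
vdW: P = RT/(V_m − b) − a/V_m² = 59.7315/0.742000 − 5.41/0.597529 = 80.5007 − 9.05395 = 71.4468 atm
Ratio = 71.4468/77.2723 = 0.9246

P_vdW / P_ideal ≈ 0.9246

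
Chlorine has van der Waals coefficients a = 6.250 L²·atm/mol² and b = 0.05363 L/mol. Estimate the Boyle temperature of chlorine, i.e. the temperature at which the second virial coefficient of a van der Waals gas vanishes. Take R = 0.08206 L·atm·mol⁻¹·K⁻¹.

For a van der Waals gas the second virial coefficient B₂ = b − a/(RT) vanishes at T_B = a/(Rb).
T_B = 6.250/(0.08206×0.05363) = 6.250/0.0044009 = 1420 K

T_B ≈ 1420 K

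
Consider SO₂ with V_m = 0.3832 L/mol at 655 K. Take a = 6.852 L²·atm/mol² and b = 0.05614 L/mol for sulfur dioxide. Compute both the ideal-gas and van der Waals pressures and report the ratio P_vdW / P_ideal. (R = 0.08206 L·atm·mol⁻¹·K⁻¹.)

P_vdW / P_ideal ≈ 0.8390

Ideal: P_ideal = RT/V_m = (0.08206)(655)/0.3832 = 140.264 atm
vdW: P = RT/(V_m − b) − a/V_m² = 53.7493/0.327060 − 6.852/0.146842 = 164.341 − 46.6624 = 117.679 atm
Ratio = 117.679/140.264 = 0.8390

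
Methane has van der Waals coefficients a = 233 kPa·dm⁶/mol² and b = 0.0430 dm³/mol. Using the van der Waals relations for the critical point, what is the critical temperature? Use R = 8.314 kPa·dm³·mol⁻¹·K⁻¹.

T_c ≈ 193.1 K

For a van der Waals gas, T_c = 8a/(27Rb).
T_c = 8×233/(27×8.314×0.0430) = 1864.0/9.6526 = 193.1 K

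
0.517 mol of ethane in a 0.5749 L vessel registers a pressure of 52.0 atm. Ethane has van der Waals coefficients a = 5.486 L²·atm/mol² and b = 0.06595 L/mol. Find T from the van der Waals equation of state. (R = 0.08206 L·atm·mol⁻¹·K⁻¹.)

T ≈ 719.4 K

T = (P + a n²/V²)(V − nb)/(nR)
P + a n²/V² = 52.0 + (5.486)(0.517)²/(0.5749)² = 56.437 atm
V − nb = 0.5749 − (0.517)(0.06595) = 0.54080 L
T = (56.437)(0.54080)/((0.517)(0.08206)) = 719.4 K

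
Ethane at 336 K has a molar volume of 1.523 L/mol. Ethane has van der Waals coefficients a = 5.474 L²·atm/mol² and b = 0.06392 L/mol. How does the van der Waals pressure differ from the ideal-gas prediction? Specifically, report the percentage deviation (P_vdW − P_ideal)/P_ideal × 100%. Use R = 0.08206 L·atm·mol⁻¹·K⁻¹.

-8.65 %

Ideal: P_ideal = RT/V_m = (0.08206)(336)/1.523 = 18.1038 atm
vdW: P = RT/(V_m − b) − a/V_m² = 27.5722/1.45908 − 5.474/2.31953 = 18.8970 − 2.35996 = 16.5370 atm
% deviation = (16.5370 − 18.1038)/18.1038 × 100% = -8.65%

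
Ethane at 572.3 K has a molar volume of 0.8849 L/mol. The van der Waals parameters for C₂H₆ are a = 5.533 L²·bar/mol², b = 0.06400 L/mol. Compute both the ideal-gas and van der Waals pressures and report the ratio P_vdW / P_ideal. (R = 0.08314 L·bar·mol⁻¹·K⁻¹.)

P_vdW / P_ideal ≈ 0.9466

Ideal: P_ideal = RT/V_m = (0.08314)(572.3)/0.8849 = 53.7699 bar
vdW: P = RT/(V_m − b) − a/V_m² = 47.5810/0.820900 − 5.533/0.783048 = 57.9620 − 7.06598 = 50.8960 bar
Ratio = 50.8960/53.7699 = 0.9466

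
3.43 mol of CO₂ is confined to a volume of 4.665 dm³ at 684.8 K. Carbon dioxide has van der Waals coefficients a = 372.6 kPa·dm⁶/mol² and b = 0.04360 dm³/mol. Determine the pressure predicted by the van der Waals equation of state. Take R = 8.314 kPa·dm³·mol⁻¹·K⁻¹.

P ≈ 4123 kPa

P = nRT/(V − nb) − a n²/V²
nRT/(V − nb) = (3.43)(8.314)(684.8)/(4.665 − 3.43×0.04360) = 19528/4.5155 = 4324.7 kPa
a n²/V² = (372.6)(3.43)²/(4.665)² = 201.43 kPa
P = 4324.7 − 201.43 = 4123 kPa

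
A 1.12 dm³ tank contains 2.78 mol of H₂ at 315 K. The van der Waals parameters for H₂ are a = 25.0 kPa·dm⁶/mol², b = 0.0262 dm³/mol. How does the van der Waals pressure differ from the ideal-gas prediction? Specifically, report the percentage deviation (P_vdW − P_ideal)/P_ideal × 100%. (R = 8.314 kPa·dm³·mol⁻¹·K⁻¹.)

Ideal: P_ideal = nRT/V = (2.78)(8.314)(315)/1.12 = 6500.51 kPa
vdW: P = nRT/(V − nb) − a n²/V² = 7280.57/1.04716 − 193.210/1.25440 = 6952.68 − 154.026 = 6798.65 kPa
% deviation = (6798.65 − 6500.51)/6500.51 × 100% = 4.59%

4.59 %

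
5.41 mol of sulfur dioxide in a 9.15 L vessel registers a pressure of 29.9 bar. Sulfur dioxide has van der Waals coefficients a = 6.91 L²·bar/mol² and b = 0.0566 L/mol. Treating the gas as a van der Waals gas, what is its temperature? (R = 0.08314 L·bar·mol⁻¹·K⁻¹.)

T = (P + a n²/V²)(V − nb)/(nR)
P + a n²/V² = 29.9 + (6.91)(5.41)²/(9.15)² = 32.316 bar
V − nb = 9.15 − (5.41)(0.0566) = 8.8438 L
T = (32.316)(8.8438)/((5.41)(0.08314)) = 635.4 K

T ≈ 635.4 K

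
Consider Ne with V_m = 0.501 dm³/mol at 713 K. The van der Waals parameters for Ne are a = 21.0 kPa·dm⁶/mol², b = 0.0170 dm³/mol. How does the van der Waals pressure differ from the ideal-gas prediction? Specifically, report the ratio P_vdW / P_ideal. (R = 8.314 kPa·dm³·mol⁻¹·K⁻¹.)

P_vdW / P_ideal ≈ 1.028

Ideal: P_ideal = RT/V_m = (8.314)(713)/0.501 = 11832.1 kPa
vdW: P = RT/(V_m − b) − a/V_m² = 5927.88/0.484000 − 21.0/0.251001 = 12247.7 − 83.6650 = 12164.0 kPa
Ratio = 12164.0/11832.1 = 1.028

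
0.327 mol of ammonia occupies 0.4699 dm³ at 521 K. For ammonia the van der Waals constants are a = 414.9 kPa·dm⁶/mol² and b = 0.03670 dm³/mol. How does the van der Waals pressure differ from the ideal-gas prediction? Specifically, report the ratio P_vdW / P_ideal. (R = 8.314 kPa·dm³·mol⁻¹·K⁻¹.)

P_vdW / P_ideal ≈ 0.9596

Ideal: P_ideal = nRT/V = (0.327)(8.314)(521)/0.4699 = 3014.32 kPa
vdW: P = nRT/(V − nb) − a n²/V² = 1416.43/0.457899 − 44.3648/0.220806 = 3093.32 − 200.922 = 2892.40 kPa
Ratio = 2892.40/3014.32 = 0.9596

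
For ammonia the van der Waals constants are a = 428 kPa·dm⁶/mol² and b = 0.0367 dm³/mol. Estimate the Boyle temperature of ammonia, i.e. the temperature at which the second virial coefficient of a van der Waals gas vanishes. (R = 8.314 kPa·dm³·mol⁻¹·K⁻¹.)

For a van der Waals gas the second virial coefficient B₂ = b − a/(RT) vanishes at T_B = a/(Rb).
T_B = 428/(8.314×0.0367) = 428/0.30512 = 1403 K

T_B ≈ 1403 K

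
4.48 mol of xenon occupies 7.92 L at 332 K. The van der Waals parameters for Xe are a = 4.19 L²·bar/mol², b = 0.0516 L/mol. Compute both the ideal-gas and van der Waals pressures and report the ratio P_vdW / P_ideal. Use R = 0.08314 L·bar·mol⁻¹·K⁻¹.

Ideal: P_ideal = nRT/V = (4.48)(0.08314)(332)/7.92 = 15.6135 bar
vdW: P = nRT/(V − nb) − a n²/V² = 123.659/7.68883 − 84.0950/62.7264 = 16.0829 − 1.34066 = 14.7422 bar
Ratio = 14.7422/15.6135 = 0.9442

P_vdW / P_ideal ≈ 0.9442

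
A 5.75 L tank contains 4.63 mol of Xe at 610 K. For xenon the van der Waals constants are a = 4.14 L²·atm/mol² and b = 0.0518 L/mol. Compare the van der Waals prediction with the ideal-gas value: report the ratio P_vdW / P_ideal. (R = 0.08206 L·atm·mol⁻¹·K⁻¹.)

P_vdW / P_ideal ≈ 0.9769

Ideal: P_ideal = nRT/V = (4.63)(0.08206)(610)/5.75 = 40.3064 atm
vdW: P = nRT/(V − nb) − a n²/V² = 231.762/5.51017 − 88.7488/33.0625 = 42.0608 − 2.68427 = 39.3765 atm
Ratio = 39.3765/40.3064 = 0.9769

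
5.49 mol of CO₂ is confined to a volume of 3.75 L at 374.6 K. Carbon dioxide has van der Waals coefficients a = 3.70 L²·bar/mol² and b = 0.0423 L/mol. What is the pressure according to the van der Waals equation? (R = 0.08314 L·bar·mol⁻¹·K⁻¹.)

P = nRT/(V − nb) − a n²/V²
nRT/(V − nb) = (5.49)(0.08314)(374.6)/(3.75 − 5.49×0.0423) = 170.98/3.5178 = 48.604 bar
a n²/V² = (3.70)(5.49)²/(3.75)² = 7.9302 bar
P = 48.604 − 7.9302 = 40.67 bar

P ≈ 40.67 bar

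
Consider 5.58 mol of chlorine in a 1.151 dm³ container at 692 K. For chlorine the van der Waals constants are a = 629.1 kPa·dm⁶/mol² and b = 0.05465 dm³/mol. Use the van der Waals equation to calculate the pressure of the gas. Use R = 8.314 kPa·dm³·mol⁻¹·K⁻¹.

P = nRT/(V − nb) − a n²/V²
nRT/(V − nb) = (5.58)(8.314)(692)/(1.151 − 5.58×0.05465) = 32103/0.84605 = 37945 kPa
a n²/V² = (629.1)(5.58)²/(1.151)² = 14786 kPa
P = 37945 − 14786 = 23159 kPa

P ≈ 23159 kPa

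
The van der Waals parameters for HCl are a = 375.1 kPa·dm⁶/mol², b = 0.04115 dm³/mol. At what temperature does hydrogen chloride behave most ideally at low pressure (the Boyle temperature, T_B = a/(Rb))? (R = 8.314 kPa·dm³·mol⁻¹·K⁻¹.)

For a van der Waals gas the second virial coefficient B₂ = b − a/(RT) vanishes at T_B = a/(Rb).
T_B = 375.1/(8.314×0.04115) = 375.1/0.34212 = 1096 K

T_B ≈ 1096 K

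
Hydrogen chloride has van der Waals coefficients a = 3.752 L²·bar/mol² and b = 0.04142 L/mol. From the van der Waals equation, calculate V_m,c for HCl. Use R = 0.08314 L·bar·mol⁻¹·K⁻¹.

For a van der Waals gas, V_m,c = 3b.
V_m,c = 3×0.04142 = 0.1243 L/mol

V_m,c ≈ 0.1243 L/mol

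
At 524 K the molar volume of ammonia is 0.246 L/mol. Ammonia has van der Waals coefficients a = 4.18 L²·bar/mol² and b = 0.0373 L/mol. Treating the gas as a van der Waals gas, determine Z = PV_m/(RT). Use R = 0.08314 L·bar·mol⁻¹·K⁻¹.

P = RT/(V_m − b) − a/V_m² = (0.08314)(524)/(0.246 − 0.0373) − 4.18/(0.246)²
  = 43.565/0.20870 − 69.073 = 208.74 − 69.073 = 139.67 bar
Z = PV_m/(RT) = (139.67)(0.246)/((0.08314)(524)) = 34.359/43.565 = 0.7887

Z ≈ 0.7887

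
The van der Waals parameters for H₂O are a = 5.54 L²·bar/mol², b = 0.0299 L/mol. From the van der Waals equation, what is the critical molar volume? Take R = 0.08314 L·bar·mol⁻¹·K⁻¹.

For a van der Waals gas, V_m,c = 3b.
V_m,c = 3×0.0299 = 0.08970 L/mol

V_m,c ≈ 0.08970 L/mol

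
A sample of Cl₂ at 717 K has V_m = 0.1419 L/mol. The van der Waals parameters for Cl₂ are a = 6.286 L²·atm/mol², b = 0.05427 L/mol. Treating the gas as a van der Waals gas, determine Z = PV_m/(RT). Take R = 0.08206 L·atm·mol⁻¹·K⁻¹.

Z ≈ 0.8664

P = RT/(V_m − b) − a/V_m² = (0.08206)(717)/(0.1419 − 0.05427) − 6.286/(0.1419)²
  = 58.837/0.087630 − 312.18 = 671.43 − 312.18 = 359.25 atm
Z = PV_m/(RT) = (359.25)(0.1419)/((0.08206)(717)) = 50.978/58.837 = 0.8664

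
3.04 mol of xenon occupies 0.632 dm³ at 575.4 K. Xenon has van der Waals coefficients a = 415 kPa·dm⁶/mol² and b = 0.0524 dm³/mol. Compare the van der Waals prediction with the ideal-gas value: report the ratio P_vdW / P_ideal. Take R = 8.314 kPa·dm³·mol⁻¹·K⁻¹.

P_vdW / P_ideal ≈ 0.9197

Ideal: P_ideal = nRT/V = (3.04)(8.314)(575.4)/0.632 = 23011.0 kPa
vdW: P = nRT/(V − nb) − a n²/V² = 14543.0/0.472704 − 3835.26/0.399424 = 30765.6 − 9601.98 = 21163.6 kPa
Ratio = 21163.6/23011.0 = 0.9197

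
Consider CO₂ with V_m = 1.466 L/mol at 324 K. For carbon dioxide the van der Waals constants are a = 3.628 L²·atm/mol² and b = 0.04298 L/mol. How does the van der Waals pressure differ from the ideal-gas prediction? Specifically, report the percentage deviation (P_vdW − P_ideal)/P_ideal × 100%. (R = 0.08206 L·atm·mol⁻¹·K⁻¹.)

-6.29 %

Ideal: P_ideal = RT/V_m = (0.08206)(324)/1.466 = 18.1360 atm
vdW: P = RT/(V_m − b) − a/V_m² = 26.5874/1.42302 − 3.628/2.14916 = 18.6838 − 1.68810 = 16.9957 atm
% deviation = (16.9957 − 18.1360)/18.1360 × 100% = -6.29%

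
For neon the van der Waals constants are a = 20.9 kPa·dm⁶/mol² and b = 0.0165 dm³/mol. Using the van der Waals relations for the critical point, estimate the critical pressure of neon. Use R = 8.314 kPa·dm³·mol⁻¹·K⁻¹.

For a van der Waals gas, P_c = a/(27b²).
P_c = 20.9/(27×(0.0165)²) = 20.9/0.0073508 = 2843 kPa

P_c ≈ 2843 kPa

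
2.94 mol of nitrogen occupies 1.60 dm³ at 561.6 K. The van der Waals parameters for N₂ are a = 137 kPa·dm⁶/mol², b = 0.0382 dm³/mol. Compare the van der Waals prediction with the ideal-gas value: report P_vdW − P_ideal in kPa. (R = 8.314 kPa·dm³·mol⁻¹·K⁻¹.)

Ideal: P_ideal = nRT/V = (2.94)(8.314)(561.6)/1.60 = 8579.55 kPa
vdW: P = nRT/(V − nb) − a n²/V² = 13727.3/1.48769 − 1184.17/2.56000 = 9227.26 − 462.566 = 8764.69 kPa
ΔP = 8764.69 − 8579.55 = 185.1 kPa

ΔP ≈ 185.1 kPa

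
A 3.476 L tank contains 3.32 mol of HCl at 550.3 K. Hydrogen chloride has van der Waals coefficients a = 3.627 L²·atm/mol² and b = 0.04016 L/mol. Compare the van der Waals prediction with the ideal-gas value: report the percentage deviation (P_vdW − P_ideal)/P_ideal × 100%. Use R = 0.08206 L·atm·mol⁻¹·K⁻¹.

-3.68 %

Ideal: P_ideal = nRT/V = (3.32)(0.08206)(550.3)/3.476 = 43.1310 atm
vdW: P = nRT/(V − nb) − a n²/V² = 149.923/3.34267 − 39.9782/12.0826 = 44.8513 − 3.30874 = 41.5426 atm
% deviation = (41.5426 − 43.1310)/43.1310 × 100% = -3.68%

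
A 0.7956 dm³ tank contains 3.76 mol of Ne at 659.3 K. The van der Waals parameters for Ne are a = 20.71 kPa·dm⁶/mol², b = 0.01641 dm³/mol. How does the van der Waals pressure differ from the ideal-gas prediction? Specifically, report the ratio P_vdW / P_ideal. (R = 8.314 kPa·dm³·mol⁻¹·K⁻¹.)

P_vdW / P_ideal ≈ 1.066

Ideal: P_ideal = nRT/V = (3.76)(8.314)(659.3)/0.7956 = 25905.2 kPa
vdW: P = nRT/(V − nb) − a n²/V² = 20610.1/0.733898 − 292.790/0.632979 = 28083.1 − 462.559 = 27620.5 kPa
Ratio = 27620.5/25905.2 = 1.066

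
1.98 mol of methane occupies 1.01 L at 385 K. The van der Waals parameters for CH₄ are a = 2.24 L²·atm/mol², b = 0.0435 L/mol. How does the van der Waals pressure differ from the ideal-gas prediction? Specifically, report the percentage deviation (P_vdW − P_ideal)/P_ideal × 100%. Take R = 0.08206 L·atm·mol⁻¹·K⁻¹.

-4.58 %

Ideal: P_ideal = nRT/V = (1.98)(0.08206)(385)/1.01 = 61.9350 atm
vdW: P = nRT/(V − nb) − a n²/V² = 62.5543/0.923870 − 8.78170/1.02010 = 67.7090 − 8.60867 = 59.1003 atm
% deviation = (59.1003 − 61.9350)/61.9350 × 100% = -4.58%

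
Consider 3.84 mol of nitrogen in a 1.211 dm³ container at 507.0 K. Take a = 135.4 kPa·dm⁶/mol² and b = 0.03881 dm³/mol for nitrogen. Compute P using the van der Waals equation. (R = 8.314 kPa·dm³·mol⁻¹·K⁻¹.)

P = nRT/(V − nb) − a n²/V²
nRT/(V − nb) = (3.84)(8.314)(507.0)/(1.211 − 3.84×0.03881) = 16186/1.0620 = 15241 kPa
a n²/V² = (135.4)(3.84)²/(1.211)² = 1361.4 kPa
P = 15241 − 1361.4 = 13880 kPa

P ≈ 13880 kPa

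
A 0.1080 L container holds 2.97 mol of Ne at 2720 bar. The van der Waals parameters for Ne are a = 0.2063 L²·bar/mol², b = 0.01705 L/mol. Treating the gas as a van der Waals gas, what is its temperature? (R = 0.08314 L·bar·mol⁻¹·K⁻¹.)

T = (P + a n²/V²)(V − nb)/(nR)
P + a n²/V² = 2720 + (0.2063)(2.97)²/(0.1080)² = 2876.0 bar
V − nb = 0.1080 − (2.97)(0.01705) = 0.057362 L
T = (2876.0)(0.057362)/((2.97)(0.08314)) = 668.1 K

T ≈ 668.1 K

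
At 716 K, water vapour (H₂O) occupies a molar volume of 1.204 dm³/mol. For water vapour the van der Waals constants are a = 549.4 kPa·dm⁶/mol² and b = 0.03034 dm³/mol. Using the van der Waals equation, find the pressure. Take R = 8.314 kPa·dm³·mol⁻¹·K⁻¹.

P ≈ 4693 kPa

P = RT/(V_m − b) − a/V_m²
RT/(V_m − b) = (8.314)(716)/(1.204 − 0.03034) = 5952.8/1.1737 = 5071.8 kPa
a/V_m² = 549.4/(1.204)² = 379.00 kPa
P = 5071.8 − 379.00 = 4693 kPa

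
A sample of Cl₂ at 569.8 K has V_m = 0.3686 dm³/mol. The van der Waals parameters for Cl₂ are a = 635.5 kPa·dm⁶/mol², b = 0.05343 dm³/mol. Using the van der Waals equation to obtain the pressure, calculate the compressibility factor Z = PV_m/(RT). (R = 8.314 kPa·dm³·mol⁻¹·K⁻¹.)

P = RT/(V_m − b) − a/V_m² = (8.314)(569.8)/(0.3686 − 0.05343) − 635.5/(0.3686)²
  = 4737.3/0.31517 − 4677.4 = 15031 − 4677.4 = 10354 kPa
Z = PV_m/(RT) = (10354)(0.3686)/((8.314)(569.8)) = 3816.5/4737.3 = 0.8056

Z ≈ 0.8056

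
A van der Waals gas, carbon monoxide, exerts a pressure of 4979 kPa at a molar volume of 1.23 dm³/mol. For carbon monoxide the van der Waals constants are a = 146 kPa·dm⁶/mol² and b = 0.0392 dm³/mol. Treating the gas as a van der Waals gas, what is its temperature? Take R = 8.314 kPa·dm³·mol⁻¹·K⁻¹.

T ≈ 727.0 K

T = (P + a/V_m²)(V_m − b)/R
P + a/V_m² = 4979 + 146/(1.23)² = 5075.5 kPa
V_m − b = 1.23 − 0.0392 = 1.1908 dm³/mol
T = (5075.5)(1.1908)/8.314 = 727.0 K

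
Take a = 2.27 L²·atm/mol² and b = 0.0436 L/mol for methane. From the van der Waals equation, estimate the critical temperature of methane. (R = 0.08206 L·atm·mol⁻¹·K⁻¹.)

For a van der Waals gas, T_c = 8a/(27Rb).
T_c = 8×2.27/(27×0.08206×0.0436) = 18.160/0.096601 = 188.0 K

T_c ≈ 188.0 K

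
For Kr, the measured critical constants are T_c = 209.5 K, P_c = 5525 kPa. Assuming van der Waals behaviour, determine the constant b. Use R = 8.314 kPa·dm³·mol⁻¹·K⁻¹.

b ≈ 0.03941 dm³/mol

From T_c = 8a/(27Rb) and P_c = a/(27b²): b = R T_c/(8 P_c).
b = (8.314)(209.5)/(8×5525) = 1741.8/44200 = 0.03941 dm³/mol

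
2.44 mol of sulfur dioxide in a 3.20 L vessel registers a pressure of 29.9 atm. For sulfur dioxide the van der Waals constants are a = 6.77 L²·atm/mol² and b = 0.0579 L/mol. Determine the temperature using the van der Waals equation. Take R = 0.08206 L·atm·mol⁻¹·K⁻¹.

T ≈ 516.9 K

T = (P + a n²/V²)(V − nb)/(nR)
P + a n²/V² = 29.9 + (6.77)(2.44)²/(3.20)² = 33.836 atm
V − nb = 3.20 − (2.44)(0.0579) = 3.0587 L
T = (33.836)(3.0587)/((2.44)(0.08206)) = 516.9 K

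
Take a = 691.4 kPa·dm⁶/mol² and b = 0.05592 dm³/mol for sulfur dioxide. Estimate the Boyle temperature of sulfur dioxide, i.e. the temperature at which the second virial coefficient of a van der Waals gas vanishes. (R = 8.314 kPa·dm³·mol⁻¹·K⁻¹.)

For a van der Waals gas the second virial coefficient B₂ = b − a/(RT) vanishes at T_B = a/(Rb).
T_B = 691.4/(8.314×0.05592) = 691.4/0.46492 = 1487 K

T_B ≈ 1487 K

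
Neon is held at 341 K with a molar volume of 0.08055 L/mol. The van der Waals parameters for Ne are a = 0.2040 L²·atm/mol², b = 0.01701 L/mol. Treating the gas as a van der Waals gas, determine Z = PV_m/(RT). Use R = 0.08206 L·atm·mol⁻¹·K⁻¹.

Z ≈ 1.177

P = RT/(V_m − b) − a/V_m² = (0.08206)(341)/(0.08055 − 0.01701) − 0.2040/(0.08055)²
  = 27.982/0.063540 − 31.441 = 440.38 − 31.441 = 408.94 atm
Z = PV_m/(RT) = (408.94)(0.08055)/((0.08206)(341)) = 32.940/27.982 = 1.177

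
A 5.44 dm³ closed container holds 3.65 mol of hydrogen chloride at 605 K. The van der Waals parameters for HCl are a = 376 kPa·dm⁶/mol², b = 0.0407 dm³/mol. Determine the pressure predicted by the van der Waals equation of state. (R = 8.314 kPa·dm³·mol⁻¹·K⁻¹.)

P = nRT/(V − nb) − a n²/V²
nRT/(V − nb) = (3.65)(8.314)(605)/(5.44 − 3.65×0.0407) = 18359/5.2914 = 3469.6 kPa
a n²/V² = (376)(3.65)²/(5.44)² = 169.27 kPa
P = 3469.6 − 169.27 = 3300 kPa

P ≈ 3300 kPa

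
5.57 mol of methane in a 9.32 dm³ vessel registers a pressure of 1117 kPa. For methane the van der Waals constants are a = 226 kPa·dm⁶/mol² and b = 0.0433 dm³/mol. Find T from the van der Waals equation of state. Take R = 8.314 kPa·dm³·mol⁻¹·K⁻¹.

T = (P + a n²/V²)(V − nb)/(nR)
P + a n²/V² = 1117 + (226)(5.57)²/(9.32)² = 1197.7 kPa
V − nb = 9.32 − (5.57)(0.0433) = 9.0788 dm³
T = (1197.7)(9.0788)/((5.57)(8.314)) = 234.8 K

T ≈ 234.8 K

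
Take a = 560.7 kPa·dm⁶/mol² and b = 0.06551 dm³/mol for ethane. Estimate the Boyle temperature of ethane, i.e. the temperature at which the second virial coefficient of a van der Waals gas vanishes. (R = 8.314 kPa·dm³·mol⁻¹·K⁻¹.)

For a van der Waals gas the second virial coefficient B₂ = b − a/(RT) vanishes at T_B = a/(Rb).
T_B = 560.7/(8.314×0.06551) = 560.7/0.54465 = 1029 K

T_B ≈ 1029 K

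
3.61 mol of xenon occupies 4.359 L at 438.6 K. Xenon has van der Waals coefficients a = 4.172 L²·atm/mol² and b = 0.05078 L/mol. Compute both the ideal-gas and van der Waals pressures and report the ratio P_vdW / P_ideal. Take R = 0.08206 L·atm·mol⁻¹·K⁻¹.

Ideal: P_ideal = nRT/V = (3.61)(0.08206)(438.6)/4.359 = 29.8072 atm
vdW: P = nRT/(V − nb) − a n²/V² = 129.929/4.17568 − 54.3699/19.0009 = 31.1157 − 2.86144 = 28.2543 atm
Ratio = 28.2543/29.8072 = 0.9479

P_vdW / P_ideal ≈ 0.9479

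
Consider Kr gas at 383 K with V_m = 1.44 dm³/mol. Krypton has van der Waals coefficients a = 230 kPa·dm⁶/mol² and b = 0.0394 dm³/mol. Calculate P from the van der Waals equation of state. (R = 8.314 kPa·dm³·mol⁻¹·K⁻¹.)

P ≈ 2163 kPa

P = RT/(V_m − b) − a/V_m²
RT/(V_m − b) = (8.314)(383)/(1.44 − 0.0394) = 3184.3/1.4006 = 2273.5 kPa
a/V_m² = 230/(1.44)² = 110.92 kPa
P = 2273.5 − 110.92 = 2163 kPa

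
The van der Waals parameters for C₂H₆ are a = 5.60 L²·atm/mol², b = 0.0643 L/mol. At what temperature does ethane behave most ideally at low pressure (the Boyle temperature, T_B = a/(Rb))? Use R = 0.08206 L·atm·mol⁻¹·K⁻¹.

T_B ≈ 1061 K

For a van der Waals gas the second virial coefficient B₂ = b − a/(RT) vanishes at T_B = a/(Rb).
T_B = 5.60/(0.08206×0.0643) = 5.60/0.0052765 = 1061 K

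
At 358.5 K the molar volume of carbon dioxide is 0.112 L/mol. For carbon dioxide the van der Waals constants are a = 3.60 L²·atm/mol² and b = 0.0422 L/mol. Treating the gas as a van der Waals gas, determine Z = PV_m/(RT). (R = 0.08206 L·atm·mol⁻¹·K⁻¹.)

P = RT/(V_m − b) − a/V_m² = (0.08206)(358.5)/(0.112 − 0.0422) − 3.60/(0.112)²
  = 29.419/0.069800 − 286.99 = 421.48 − 286.99 = 134.49 atm
Z = PV_m/(RT) = (134.49)(0.112)/((0.08206)(358.5)) = 15.063/29.419 = 0.5120

Z ≈ 0.5120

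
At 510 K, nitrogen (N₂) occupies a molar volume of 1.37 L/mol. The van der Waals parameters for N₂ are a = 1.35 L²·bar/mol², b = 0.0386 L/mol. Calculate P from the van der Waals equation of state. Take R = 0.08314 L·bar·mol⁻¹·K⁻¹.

P = RT/(V_m − b) − a/V_m²
RT/(V_m − b) = (0.08314)(510)/(1.37 − 0.0386) = 42.401/1.3314 = 31.847 bar
a/V_m² = 1.35/(1.37)² = 0.71927 bar
P = 31.847 − 0.71927 = 31.13 bar

P ≈ 31.13 bar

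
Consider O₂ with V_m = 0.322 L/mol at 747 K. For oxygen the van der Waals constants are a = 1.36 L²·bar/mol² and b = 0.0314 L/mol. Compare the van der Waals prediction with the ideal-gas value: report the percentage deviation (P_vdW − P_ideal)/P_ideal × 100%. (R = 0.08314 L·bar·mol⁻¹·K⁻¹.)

4.00 %

Ideal: P_ideal = RT/V_m = (0.08314)(747)/0.322 = 192.874 bar
vdW: P = RT/(V_m − b) − a/V_m² = 62.1056/0.290600 − 1.36/0.103684 = 213.715 − 13.1168 = 200.598 bar
% deviation = (200.598 − 192.874)/192.874 × 100% = 4.00%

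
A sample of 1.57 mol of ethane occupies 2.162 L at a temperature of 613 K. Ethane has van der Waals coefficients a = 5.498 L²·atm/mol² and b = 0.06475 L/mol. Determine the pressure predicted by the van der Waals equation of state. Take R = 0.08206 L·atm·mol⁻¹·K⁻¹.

P = nRT/(V − nb) − a n²/V²
nRT/(V − nb) = (1.57)(0.08206)(613)/(2.162 − 1.57×0.06475) = 78.975/2.0603 = 38.332 atm
a n²/V² = (5.498)(1.57)²/(2.162)² = 2.8993 atm
P = 38.332 − 2.8993 = 35.43 atm

P ≈ 35.43 atm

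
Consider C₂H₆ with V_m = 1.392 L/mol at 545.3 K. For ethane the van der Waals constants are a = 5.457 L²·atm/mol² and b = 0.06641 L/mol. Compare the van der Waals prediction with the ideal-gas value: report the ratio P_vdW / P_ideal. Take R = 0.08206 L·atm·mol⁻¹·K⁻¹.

P_vdW / P_ideal ≈ 0.9625

Ideal: P_ideal = RT/V_m = (0.08206)(545.3)/1.392 = 32.1461 atm
vdW: P = RT/(V_m − b) − a/V_m² = 44.7473/1.32559 − 5.457/1.93766 = 33.7565 − 2.81628 = 30.9402 atm
Ratio = 30.9402/32.1461 = 0.9625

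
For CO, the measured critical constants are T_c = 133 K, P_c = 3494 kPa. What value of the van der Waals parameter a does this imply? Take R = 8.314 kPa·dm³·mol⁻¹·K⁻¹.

a ≈ 147.6 kPa·dm⁶/mol²

From T_c = 8a/(27Rb) and P_c = a/(27b²): a = 27 R² T_c²/(64 P_c).
a = 27×(8.314)²×(133)²/(64×3494) = 33013159/223616 = 147.6 kPa·dm⁶/mol²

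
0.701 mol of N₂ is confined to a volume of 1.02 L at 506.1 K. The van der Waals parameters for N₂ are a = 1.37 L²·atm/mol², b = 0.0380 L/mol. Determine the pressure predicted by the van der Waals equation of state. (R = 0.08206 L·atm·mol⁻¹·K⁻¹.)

P = nRT/(V − nb) − a n²/V²
nRT/(V − nb) = (0.701)(0.08206)(506.1)/(1.02 − 0.701×0.0380) = 29.113/0.99336 = 29.308 atm
a n²/V² = (1.37)(0.701)²/(1.02)² = 0.64708 atm
P = 29.308 − 0.64708 = 28.66 atm

P ≈ 28.66 atm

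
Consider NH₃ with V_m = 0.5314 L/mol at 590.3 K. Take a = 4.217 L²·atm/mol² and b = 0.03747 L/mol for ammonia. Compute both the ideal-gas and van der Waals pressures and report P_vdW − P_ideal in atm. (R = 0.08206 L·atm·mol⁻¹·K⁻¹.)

ΔP ≈ -8.018 atm

Ideal: P_ideal = RT/V_m = (0.08206)(590.3)/0.5314 = 91.1555 atm
vdW: P = RT/(V_m − b) − a/V_m² = 48.4400/0.493930 − 4.217/0.282386 = 98.0706 − 14.9335 = 83.1371 atm
ΔP = 83.1371 − 91.1555 = -8.018 atm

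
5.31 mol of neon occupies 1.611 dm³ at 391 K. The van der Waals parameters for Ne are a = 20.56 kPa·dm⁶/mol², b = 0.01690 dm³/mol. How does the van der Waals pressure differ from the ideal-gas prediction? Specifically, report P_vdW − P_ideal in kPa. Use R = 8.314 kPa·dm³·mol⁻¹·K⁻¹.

ΔP ≈ 409 kPa

Ideal: P_ideal = nRT/V = (5.31)(8.314)(391)/1.611 = 10714.8 kPa
vdW: P = nRT/(V − nb) − a n²/V² = 17261.6/1.52126 − 579.712/2.59532 = 11346.9 − 223.368 = 11123.5 kPa
ΔP = 11123.5 − 10714.8 = 409 kPa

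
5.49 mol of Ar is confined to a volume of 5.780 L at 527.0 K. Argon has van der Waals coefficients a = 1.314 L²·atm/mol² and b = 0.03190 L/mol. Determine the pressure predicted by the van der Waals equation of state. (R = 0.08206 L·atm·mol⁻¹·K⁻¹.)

P = nRT/(V − nb) − a n²/V²
nRT/(V − nb) = (5.49)(0.08206)(527.0)/(5.780 − 5.49×0.03190) = 237.42/5.6049 = 42.359 atm
a n²/V² = (1.314)(5.49)²/(5.780)² = 1.1855 atm
P = 42.359 − 1.1855 = 41.17 atm

P ≈ 41.17 atm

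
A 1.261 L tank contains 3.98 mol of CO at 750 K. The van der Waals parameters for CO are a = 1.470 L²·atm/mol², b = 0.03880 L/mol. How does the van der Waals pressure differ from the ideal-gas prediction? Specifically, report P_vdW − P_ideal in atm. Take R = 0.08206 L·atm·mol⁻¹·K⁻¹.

ΔP ≈ 12.46 atm

Ideal: P_ideal = nRT/V = (3.98)(0.08206)(750)/1.261 = 194.250 atm
vdW: P = nRT/(V − nb) − a n²/V² = 244.949/1.10658 − 23.2854/1.59012 = 221.357 − 14.6438 = 206.713 atm
ΔP = 206.713 − 194.250 = 12.46 atm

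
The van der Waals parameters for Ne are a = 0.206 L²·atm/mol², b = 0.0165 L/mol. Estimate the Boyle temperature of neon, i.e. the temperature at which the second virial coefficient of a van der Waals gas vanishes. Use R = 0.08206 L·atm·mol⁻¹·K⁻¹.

T_B ≈ 152.1 K

For a van der Waals gas the second virial coefficient B₂ = b − a/(RT) vanishes at T_B = a/(Rb).
T_B = 0.206/(0.08206×0.0165) = 0.206/0.0013540 = 152.1 K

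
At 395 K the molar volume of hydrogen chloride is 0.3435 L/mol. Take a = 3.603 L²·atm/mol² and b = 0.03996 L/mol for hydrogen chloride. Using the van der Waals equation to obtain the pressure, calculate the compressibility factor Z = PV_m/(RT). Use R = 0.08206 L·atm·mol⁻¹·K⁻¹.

P = RT/(V_m − b) − a/V_m² = (0.08206)(395)/(0.3435 − 0.03996) − 3.603/(0.3435)²
  = 32.414/0.30354 − 30.536 = 106.79 − 30.536 = 76.25 atm
Z = PV_m/(RT) = (76.25)(0.3435)/((0.08206)(395)) = 26.192/32.414 = 0.8080

Z ≈ 0.8080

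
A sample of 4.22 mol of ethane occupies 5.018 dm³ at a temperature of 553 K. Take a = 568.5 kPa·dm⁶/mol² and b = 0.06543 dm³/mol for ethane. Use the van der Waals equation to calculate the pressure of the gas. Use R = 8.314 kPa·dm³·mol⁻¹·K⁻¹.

P = nRT/(V − nb) − a n²/V²
nRT/(V − nb) = (4.22)(8.314)(553)/(5.018 − 4.22×0.06543) = 19402/4.7419 = 4091.6 kPa
a n²/V² = (568.5)(4.22)²/(5.018)² = 402.06 kPa
P = 4091.6 − 402.06 = 3690 kPa

P ≈ 3690 kPa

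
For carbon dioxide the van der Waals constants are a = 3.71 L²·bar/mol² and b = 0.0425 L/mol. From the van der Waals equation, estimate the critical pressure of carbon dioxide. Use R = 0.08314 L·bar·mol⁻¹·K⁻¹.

P_c ≈ 76.07 bar

For a van der Waals gas, P_c = a/(27b²).
P_c = 3.71/(27×(0.0425)²) = 3.71/0.048769 = 76.07 bar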